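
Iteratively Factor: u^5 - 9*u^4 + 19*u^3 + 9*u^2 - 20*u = (u - 4)*(u^4 - 5*u^3 - u^2 + 5*u) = (u - 4)*(u - 1)*(u^3 - 4*u^2 - 5*u) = u*(u - 4)*(u - 1)*(u^2 - 4*u - 5) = u*(u - 4)*(u - 1)*(u + 1)*(u - 5)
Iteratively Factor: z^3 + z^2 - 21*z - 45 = (z + 3)*(z^2 - 2*z - 15) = (z + 3)^2*(z - 5)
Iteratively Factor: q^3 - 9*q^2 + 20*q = (q - 4)*(q^2 - 5*q) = q*(q - 4)*(q - 5)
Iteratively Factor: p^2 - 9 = (p - 3)*(p + 3)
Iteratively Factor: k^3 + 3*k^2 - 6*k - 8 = (k - 2)*(k^2 + 5*k + 4) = (k - 2)*(k + 1)*(k + 4)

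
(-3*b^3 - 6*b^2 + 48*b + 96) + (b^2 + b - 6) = -3*b^3 - 5*b^2 + 49*b + 90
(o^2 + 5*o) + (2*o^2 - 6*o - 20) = 3*o^2 - o - 20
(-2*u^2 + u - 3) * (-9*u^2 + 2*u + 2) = 18*u^4 - 13*u^3 + 25*u^2 - 4*u - 6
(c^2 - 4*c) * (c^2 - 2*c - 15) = c^4 - 6*c^3 - 7*c^2 + 60*c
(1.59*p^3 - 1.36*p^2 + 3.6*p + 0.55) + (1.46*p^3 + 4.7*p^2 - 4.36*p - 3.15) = 3.05*p^3 + 3.34*p^2 - 0.76*p - 2.6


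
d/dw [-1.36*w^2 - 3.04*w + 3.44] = -2.72*w - 3.04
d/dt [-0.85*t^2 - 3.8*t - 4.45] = -1.7*t - 3.8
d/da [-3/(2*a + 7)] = 6/(2*a + 7)^2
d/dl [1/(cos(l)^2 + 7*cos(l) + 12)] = (2*cos(l) + 7)*sin(l)/(cos(l)^2 + 7*cos(l) + 12)^2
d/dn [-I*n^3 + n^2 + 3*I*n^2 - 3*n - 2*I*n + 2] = -3*I*n^2 + n*(2 + 6*I) - 3 - 2*I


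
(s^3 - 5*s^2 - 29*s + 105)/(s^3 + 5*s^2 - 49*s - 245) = (s - 3)/(s + 7)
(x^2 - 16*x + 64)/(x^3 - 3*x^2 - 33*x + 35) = (x^2 - 16*x + 64)/(x^3 - 3*x^2 - 33*x + 35)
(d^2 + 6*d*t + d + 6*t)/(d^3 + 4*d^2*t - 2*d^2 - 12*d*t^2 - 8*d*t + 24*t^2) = (-d - 1)/(-d^2 + 2*d*t + 2*d - 4*t)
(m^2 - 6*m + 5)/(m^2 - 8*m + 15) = (m - 1)/(m - 3)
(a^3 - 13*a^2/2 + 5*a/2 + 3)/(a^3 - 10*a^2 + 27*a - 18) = (a + 1/2)/(a - 3)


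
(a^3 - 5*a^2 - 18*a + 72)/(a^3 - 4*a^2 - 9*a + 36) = (a^2 - 2*a - 24)/(a^2 - a - 12)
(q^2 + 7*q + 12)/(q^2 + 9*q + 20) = (q + 3)/(q + 5)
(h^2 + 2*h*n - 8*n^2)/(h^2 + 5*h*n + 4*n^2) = (h - 2*n)/(h + n)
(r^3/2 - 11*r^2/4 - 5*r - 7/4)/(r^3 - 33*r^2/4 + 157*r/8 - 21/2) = 2*(2*r^3 - 11*r^2 - 20*r - 7)/(8*r^3 - 66*r^2 + 157*r - 84)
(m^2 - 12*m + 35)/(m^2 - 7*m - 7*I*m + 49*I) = (m - 5)/(m - 7*I)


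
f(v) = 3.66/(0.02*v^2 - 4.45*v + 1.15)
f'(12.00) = 0.01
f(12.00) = -0.07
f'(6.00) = 0.02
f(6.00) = -0.15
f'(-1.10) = 0.45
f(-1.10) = 0.60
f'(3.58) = 0.07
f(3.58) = -0.25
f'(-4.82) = 0.03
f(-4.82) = 0.16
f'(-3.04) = 0.08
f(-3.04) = 0.25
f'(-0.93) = 0.58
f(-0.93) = 0.69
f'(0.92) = 1.89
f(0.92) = -1.25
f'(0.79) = 2.92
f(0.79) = -1.56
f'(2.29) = 0.20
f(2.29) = -0.41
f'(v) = 3.66*(4.45 - 0.04*v)/(0.02*v^2 - 4.45*v + 1.15)^2 = (16.287 - 0.1464*v)/(0.02*v^2 - 4.45*v + 1.15)^2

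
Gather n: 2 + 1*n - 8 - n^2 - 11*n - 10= -n^2 - 10*n - 16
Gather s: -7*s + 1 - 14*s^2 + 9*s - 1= -14*s^2 + 2*s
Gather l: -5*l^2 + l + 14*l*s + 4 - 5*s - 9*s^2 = -5*l^2 + l*(14*s + 1) - 9*s^2 - 5*s + 4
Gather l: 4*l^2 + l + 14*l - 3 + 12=4*l^2 + 15*l + 9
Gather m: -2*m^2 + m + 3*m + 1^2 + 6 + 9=-2*m^2 + 4*m + 16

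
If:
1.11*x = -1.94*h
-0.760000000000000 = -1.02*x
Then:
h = -0.43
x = 0.75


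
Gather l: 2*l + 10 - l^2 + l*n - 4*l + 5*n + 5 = -l^2 + l*(n - 2) + 5*n + 15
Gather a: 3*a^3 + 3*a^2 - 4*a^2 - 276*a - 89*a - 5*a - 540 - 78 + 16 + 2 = 3*a^3 - a^2 - 370*a - 600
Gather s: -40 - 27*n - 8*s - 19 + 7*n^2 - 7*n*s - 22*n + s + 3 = 7*n^2 - 49*n + s*(-7*n - 7) - 56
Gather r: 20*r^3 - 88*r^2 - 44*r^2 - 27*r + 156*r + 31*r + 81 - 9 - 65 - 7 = 20*r^3 - 132*r^2 + 160*r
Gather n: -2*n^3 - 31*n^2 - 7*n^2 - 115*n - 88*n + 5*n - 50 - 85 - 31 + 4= -2*n^3 - 38*n^2 - 198*n - 162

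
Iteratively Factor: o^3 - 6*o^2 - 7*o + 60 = (o - 5)*(o^2 - o - 12) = (o - 5)*(o - 4)*(o + 3)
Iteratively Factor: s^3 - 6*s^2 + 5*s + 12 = (s + 1)*(s^2 - 7*s + 12) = (s - 3)*(s + 1)*(s - 4)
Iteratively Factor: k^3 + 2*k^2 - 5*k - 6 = (k - 2)*(k^2 + 4*k + 3) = (k - 2)*(k + 1)*(k + 3)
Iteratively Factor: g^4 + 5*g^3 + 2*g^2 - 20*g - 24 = (g - 2)*(g^3 + 7*g^2 + 16*g + 12) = (g - 2)*(g + 2)*(g^2 + 5*g + 6) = (g - 2)*(g + 2)^2*(g + 3)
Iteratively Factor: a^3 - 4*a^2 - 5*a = (a - 5)*(a^2 + a) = a*(a - 5)*(a + 1)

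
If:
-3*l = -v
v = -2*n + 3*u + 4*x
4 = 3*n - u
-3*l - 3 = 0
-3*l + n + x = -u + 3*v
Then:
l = -1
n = -41/9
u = -53/3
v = -3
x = 92/9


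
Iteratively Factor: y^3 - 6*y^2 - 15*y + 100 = (y + 4)*(y^2 - 10*y + 25) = (y - 5)*(y + 4)*(y - 5)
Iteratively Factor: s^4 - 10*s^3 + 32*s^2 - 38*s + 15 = (s - 3)*(s^3 - 7*s^2 + 11*s - 5) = (s - 5)*(s - 3)*(s^2 - 2*s + 1) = (s - 5)*(s - 3)*(s - 1)*(s - 1)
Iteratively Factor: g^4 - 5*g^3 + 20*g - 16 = (g - 2)*(g^3 - 3*g^2 - 6*g + 8) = (g - 2)*(g + 2)*(g^2 - 5*g + 4) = (g - 4)*(g - 2)*(g + 2)*(g - 1)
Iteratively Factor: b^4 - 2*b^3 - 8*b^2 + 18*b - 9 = (b - 3)*(b^3 + b^2 - 5*b + 3) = (b - 3)*(b + 3)*(b^2 - 2*b + 1) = (b - 3)*(b - 1)*(b + 3)*(b - 1)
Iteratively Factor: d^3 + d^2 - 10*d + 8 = (d + 4)*(d^2 - 3*d + 2) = (d - 2)*(d + 4)*(d - 1)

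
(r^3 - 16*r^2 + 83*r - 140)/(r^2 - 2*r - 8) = (r^2 - 12*r + 35)/(r + 2)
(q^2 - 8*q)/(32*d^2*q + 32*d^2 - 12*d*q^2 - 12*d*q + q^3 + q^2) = q*(q - 8)/(32*d^2*q + 32*d^2 - 12*d*q^2 - 12*d*q + q^3 + q^2)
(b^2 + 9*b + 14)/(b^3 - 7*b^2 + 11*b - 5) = (b^2 + 9*b + 14)/(b^3 - 7*b^2 + 11*b - 5)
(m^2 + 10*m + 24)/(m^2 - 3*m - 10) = (m^2 + 10*m + 24)/(m^2 - 3*m - 10)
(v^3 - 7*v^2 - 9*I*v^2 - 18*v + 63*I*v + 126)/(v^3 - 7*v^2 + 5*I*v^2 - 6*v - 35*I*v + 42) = (v^2 - 9*I*v - 18)/(v^2 + 5*I*v - 6)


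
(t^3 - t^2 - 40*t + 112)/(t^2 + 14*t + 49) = (t^2 - 8*t + 16)/(t + 7)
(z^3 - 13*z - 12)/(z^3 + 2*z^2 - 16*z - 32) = (z^2 + 4*z + 3)/(z^2 + 6*z + 8)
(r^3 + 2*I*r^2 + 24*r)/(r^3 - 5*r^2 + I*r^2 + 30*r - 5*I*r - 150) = r*(r - 4*I)/(r^2 - 5*r*(1 + I) + 25*I)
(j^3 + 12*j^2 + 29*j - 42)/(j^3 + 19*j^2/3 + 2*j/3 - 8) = 3*(j + 7)/(3*j + 4)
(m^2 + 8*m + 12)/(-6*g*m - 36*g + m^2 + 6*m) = (-m - 2)/(6*g - m)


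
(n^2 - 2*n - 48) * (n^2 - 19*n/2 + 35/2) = n^4 - 23*n^3/2 - 23*n^2/2 + 421*n - 840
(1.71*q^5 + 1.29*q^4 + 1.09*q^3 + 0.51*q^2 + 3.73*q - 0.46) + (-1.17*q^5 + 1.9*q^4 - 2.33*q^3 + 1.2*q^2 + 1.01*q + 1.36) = 0.54*q^5 + 3.19*q^4 - 1.24*q^3 + 1.71*q^2 + 4.74*q + 0.9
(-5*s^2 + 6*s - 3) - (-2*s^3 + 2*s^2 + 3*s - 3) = 2*s^3 - 7*s^2 + 3*s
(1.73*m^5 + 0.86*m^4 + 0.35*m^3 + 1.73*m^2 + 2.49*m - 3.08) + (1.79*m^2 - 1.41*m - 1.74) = 1.73*m^5 + 0.86*m^4 + 0.35*m^3 + 3.52*m^2 + 1.08*m - 4.82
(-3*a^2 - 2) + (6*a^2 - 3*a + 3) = 3*a^2 - 3*a + 1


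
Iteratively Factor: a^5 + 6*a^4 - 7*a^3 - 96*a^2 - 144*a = (a - 4)*(a^4 + 10*a^3 + 33*a^2 + 36*a) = a*(a - 4)*(a^3 + 10*a^2 + 33*a + 36) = a*(a - 4)*(a + 4)*(a^2 + 6*a + 9) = a*(a - 4)*(a + 3)*(a + 4)*(a + 3)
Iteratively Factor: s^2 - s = (s - 1)*(s)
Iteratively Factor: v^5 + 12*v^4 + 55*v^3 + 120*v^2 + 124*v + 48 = (v + 2)*(v^4 + 10*v^3 + 35*v^2 + 50*v + 24) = (v + 2)*(v + 4)*(v^3 + 6*v^2 + 11*v + 6) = (v + 2)^2*(v + 4)*(v^2 + 4*v + 3) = (v + 1)*(v + 2)^2*(v + 4)*(v + 3)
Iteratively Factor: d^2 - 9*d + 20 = (d - 5)*(d - 4)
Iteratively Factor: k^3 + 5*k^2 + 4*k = (k + 4)*(k^2 + k) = k*(k + 4)*(k + 1)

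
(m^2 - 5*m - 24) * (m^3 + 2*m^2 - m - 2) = m^5 - 3*m^4 - 35*m^3 - 45*m^2 + 34*m + 48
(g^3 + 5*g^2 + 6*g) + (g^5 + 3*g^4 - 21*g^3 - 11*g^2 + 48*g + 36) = g^5 + 3*g^4 - 20*g^3 - 6*g^2 + 54*g + 36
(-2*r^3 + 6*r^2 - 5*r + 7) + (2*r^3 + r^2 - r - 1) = 7*r^2 - 6*r + 6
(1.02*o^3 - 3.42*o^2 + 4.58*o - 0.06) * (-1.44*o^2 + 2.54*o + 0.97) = -1.4688*o^5 + 7.5156*o^4 - 14.2926*o^3 + 8.4022*o^2 + 4.2902*o - 0.0582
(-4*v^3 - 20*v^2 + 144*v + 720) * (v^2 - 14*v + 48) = -4*v^5 + 36*v^4 + 232*v^3 - 2256*v^2 - 3168*v + 34560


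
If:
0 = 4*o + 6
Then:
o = -3/2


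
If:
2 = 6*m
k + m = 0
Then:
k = -1/3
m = 1/3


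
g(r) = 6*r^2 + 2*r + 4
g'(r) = 12*r + 2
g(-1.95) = 22.92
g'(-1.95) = -21.40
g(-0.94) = 7.42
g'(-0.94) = -9.28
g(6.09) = 238.71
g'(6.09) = 75.08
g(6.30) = 254.74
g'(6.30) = 77.60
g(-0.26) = 3.89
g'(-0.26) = -1.12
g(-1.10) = 9.06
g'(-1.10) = -11.20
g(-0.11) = 3.85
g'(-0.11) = 0.68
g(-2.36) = 32.70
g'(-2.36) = -26.32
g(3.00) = 64.00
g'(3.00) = 38.00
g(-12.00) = 844.00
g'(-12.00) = -142.00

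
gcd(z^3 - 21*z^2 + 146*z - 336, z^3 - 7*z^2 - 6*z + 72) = z - 6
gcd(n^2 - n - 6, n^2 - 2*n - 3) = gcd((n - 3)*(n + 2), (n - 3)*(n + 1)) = n - 3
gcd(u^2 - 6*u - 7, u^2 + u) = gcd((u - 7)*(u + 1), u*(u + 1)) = u + 1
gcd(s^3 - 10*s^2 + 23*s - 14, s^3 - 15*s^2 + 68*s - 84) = s^2 - 9*s + 14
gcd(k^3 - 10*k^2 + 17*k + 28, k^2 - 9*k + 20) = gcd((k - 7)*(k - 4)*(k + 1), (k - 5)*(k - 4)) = k - 4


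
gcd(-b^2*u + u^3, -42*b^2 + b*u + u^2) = 1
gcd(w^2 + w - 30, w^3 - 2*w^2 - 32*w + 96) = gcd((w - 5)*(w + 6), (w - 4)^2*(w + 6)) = w + 6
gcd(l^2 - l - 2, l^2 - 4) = l - 2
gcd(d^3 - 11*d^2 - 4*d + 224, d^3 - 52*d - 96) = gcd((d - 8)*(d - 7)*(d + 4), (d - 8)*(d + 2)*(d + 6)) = d - 8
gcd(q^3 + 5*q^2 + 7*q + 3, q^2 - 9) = q + 3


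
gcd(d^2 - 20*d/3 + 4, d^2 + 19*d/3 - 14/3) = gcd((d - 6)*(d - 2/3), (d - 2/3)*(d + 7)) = d - 2/3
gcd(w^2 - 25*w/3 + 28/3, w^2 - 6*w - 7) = w - 7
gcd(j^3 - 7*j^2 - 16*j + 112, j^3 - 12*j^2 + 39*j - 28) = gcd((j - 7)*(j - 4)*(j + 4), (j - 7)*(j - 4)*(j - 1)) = j^2 - 11*j + 28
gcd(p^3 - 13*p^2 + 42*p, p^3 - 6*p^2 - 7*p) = p^2 - 7*p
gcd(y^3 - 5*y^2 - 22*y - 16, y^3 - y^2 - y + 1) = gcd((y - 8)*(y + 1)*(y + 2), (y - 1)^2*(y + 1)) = y + 1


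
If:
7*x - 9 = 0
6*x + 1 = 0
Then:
No Solution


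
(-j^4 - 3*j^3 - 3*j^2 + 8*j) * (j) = -j^5 - 3*j^4 - 3*j^3 + 8*j^2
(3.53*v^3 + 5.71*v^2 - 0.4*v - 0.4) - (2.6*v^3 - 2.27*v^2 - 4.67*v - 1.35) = 0.93*v^3 + 7.98*v^2 + 4.27*v + 0.95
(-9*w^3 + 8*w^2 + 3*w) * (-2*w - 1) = 18*w^4 - 7*w^3 - 14*w^2 - 3*w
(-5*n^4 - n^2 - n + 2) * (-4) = 20*n^4 + 4*n^2 + 4*n - 8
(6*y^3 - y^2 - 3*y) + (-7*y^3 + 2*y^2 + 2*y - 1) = -y^3 + y^2 - y - 1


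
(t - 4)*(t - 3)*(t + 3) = t^3 - 4*t^2 - 9*t + 36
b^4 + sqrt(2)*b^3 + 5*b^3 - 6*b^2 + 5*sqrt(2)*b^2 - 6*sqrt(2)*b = b*(b - 1)*(b + 6)*(b + sqrt(2))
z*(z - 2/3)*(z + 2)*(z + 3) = z^4 + 13*z^3/3 + 8*z^2/3 - 4*z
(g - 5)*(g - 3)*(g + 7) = g^3 - g^2 - 41*g + 105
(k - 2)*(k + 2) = k^2 - 4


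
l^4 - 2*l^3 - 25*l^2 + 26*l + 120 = (l - 5)*(l - 3)*(l + 2)*(l + 4)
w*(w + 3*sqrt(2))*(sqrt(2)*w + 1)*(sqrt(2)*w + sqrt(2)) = 2*w^4 + 2*w^3 + 7*sqrt(2)*w^3 + 6*w^2 + 7*sqrt(2)*w^2 + 6*w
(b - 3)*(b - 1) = b^2 - 4*b + 3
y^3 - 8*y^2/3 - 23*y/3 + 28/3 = (y - 4)*(y - 1)*(y + 7/3)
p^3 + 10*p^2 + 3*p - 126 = (p - 3)*(p + 6)*(p + 7)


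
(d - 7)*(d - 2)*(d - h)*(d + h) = d^4 - 9*d^3 - d^2*h^2 + 14*d^2 + 9*d*h^2 - 14*h^2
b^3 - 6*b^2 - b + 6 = (b - 6)*(b - 1)*(b + 1)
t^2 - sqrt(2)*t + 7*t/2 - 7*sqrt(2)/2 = (t + 7/2)*(t - sqrt(2))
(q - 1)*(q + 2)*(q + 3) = q^3 + 4*q^2 + q - 6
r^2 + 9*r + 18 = (r + 3)*(r + 6)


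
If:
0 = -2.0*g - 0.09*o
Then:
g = -0.045*o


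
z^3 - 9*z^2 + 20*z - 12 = (z - 6)*(z - 2)*(z - 1)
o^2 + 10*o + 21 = (o + 3)*(o + 7)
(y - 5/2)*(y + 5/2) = y^2 - 25/4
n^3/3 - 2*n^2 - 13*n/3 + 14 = (n/3 + 1)*(n - 7)*(n - 2)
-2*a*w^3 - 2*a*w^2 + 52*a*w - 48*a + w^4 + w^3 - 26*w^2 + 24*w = (-2*a + w)*(w - 4)*(w - 1)*(w + 6)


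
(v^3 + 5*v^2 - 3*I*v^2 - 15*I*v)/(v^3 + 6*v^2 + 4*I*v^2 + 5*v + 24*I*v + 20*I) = v*(v - 3*I)/(v^2 + v*(1 + 4*I) + 4*I)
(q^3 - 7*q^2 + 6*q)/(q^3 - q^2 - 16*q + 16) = q*(q - 6)/(q^2 - 16)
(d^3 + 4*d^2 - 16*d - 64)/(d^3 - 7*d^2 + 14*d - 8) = (d^2 + 8*d + 16)/(d^2 - 3*d + 2)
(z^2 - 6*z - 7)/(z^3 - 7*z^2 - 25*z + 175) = (z + 1)/(z^2 - 25)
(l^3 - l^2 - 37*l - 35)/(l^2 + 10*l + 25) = (l^2 - 6*l - 7)/(l + 5)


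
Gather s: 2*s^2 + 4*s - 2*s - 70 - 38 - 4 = 2*s^2 + 2*s - 112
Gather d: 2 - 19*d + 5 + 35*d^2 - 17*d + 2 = 35*d^2 - 36*d + 9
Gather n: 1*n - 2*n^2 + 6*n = -2*n^2 + 7*n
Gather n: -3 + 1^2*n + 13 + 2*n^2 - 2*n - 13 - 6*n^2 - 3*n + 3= -4*n^2 - 4*n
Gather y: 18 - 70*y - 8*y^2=-8*y^2 - 70*y + 18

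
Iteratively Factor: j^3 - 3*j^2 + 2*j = (j)*(j^2 - 3*j + 2) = j*(j - 1)*(j - 2)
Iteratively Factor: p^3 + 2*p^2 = (p)*(p^2 + 2*p) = p^2*(p + 2)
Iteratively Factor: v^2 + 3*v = (v + 3)*(v)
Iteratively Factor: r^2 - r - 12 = (r + 3)*(r - 4)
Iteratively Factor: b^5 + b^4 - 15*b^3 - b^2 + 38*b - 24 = (b + 2)*(b^4 - b^3 - 13*b^2 + 25*b - 12) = (b - 3)*(b + 2)*(b^3 + 2*b^2 - 7*b + 4) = (b - 3)*(b - 1)*(b + 2)*(b^2 + 3*b - 4) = (b - 3)*(b - 1)^2*(b + 2)*(b + 4)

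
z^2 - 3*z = z*(z - 3)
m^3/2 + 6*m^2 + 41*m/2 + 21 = (m/2 + 1)*(m + 3)*(m + 7)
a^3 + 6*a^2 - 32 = (a - 2)*(a + 4)^2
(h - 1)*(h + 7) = h^2 + 6*h - 7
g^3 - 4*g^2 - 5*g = g*(g - 5)*(g + 1)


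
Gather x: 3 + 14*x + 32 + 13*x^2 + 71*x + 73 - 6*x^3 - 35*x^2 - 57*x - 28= -6*x^3 - 22*x^2 + 28*x + 80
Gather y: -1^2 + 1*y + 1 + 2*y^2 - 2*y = 2*y^2 - y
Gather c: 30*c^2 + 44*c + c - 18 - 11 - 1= 30*c^2 + 45*c - 30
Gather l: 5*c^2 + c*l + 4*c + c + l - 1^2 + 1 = 5*c^2 + 5*c + l*(c + 1)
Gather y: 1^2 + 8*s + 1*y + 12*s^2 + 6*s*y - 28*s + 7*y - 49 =12*s^2 - 20*s + y*(6*s + 8) - 48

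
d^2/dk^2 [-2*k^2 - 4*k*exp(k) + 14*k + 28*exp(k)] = -4*k*exp(k) + 20*exp(k) - 4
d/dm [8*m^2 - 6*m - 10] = 16*m - 6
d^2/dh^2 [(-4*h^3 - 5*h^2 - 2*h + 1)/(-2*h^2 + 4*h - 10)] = 2*(4*h^3 - 99*h^2 + 138*h + 73)/(h^6 - 6*h^5 + 27*h^4 - 68*h^3 + 135*h^2 - 150*h + 125)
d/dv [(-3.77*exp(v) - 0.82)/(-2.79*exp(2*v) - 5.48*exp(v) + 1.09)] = (-(3.77*exp(v) + 0.82)*(5.58*exp(v) + 5.48) + 10.5183*exp(2*v) + 20.6596*exp(v) - 4.1093)*exp(v)/(2.79*exp(2*v) + 5.48*exp(v) - 1.09)^2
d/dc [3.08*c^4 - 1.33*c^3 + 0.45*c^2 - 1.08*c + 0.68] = 12.32*c^3 - 3.99*c^2 + 0.9*c - 1.08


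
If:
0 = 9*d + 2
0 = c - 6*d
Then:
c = -4/3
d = -2/9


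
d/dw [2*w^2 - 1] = 4*w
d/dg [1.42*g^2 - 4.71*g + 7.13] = 2.84*g - 4.71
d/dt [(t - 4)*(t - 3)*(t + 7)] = 3*t^2 - 37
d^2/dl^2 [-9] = 0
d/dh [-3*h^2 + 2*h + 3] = 2 - 6*h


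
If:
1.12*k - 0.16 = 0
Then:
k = 0.14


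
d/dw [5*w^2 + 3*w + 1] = 10*w + 3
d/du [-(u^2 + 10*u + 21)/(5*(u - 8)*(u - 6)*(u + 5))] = (u^4 + 20*u^3 - 5*u^2 - 858*u - 2862)/(5*(u^6 - 18*u^5 + 37*u^4 + 876*u^3 - 3836*u^2 - 10560*u + 57600))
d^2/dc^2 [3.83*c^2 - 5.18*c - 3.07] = 7.66000000000000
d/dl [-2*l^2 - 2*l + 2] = -4*l - 2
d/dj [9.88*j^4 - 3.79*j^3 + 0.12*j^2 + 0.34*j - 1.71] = 39.52*j^3 - 11.37*j^2 + 0.24*j + 0.34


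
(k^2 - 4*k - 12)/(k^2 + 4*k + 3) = (k^2 - 4*k - 12)/(k^2 + 4*k + 3)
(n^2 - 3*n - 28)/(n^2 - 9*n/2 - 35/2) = 2*(n + 4)/(2*n + 5)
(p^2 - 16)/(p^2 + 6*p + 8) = (p - 4)/(p + 2)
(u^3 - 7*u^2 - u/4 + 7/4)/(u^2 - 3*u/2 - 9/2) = (-4*u^3 + 28*u^2 + u - 7)/(2*(-2*u^2 + 3*u + 9))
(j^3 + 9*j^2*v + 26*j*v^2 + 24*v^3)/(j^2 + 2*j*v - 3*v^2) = (-j^2 - 6*j*v - 8*v^2)/(-j + v)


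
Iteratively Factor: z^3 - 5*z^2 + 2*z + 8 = (z + 1)*(z^2 - 6*z + 8) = (z - 2)*(z + 1)*(z - 4)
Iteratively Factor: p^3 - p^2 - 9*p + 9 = (p - 3)*(p^2 + 2*p - 3) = (p - 3)*(p + 3)*(p - 1)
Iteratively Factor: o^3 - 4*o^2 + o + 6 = (o + 1)*(o^2 - 5*o + 6) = (o - 2)*(o + 1)*(o - 3)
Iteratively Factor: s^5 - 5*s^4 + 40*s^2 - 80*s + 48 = (s - 2)*(s^4 - 3*s^3 - 6*s^2 + 28*s - 24) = (s - 2)^2*(s^3 - s^2 - 8*s + 12) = (s - 2)^3*(s^2 + s - 6) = (s - 2)^3*(s + 3)*(s - 2)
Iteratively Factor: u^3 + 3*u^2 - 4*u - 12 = (u - 2)*(u^2 + 5*u + 6) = (u - 2)*(u + 3)*(u + 2)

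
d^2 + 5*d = d*(d + 5)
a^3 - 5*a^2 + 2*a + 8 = (a - 4)*(a - 2)*(a + 1)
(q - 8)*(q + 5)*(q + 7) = q^3 + 4*q^2 - 61*q - 280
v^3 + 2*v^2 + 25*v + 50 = (v + 2)*(v - 5*I)*(v + 5*I)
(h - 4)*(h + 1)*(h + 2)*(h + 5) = h^4 + 4*h^3 - 15*h^2 - 58*h - 40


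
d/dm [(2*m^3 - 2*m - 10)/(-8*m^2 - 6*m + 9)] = 2*(-8*m^4 - 12*m^3 + 19*m^2 - 80*m - 39)/(64*m^4 + 96*m^3 - 108*m^2 - 108*m + 81)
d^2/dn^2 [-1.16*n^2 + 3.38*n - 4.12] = -2.32000000000000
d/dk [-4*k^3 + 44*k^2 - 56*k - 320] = -12*k^2 + 88*k - 56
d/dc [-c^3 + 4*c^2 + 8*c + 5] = -3*c^2 + 8*c + 8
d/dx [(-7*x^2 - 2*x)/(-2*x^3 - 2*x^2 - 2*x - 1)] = 2*(-7*x^4 - 4*x^3 + 5*x^2 + 7*x + 1)/(4*x^6 + 8*x^5 + 12*x^4 + 12*x^3 + 8*x^2 + 4*x + 1)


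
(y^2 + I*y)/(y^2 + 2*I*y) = (y + I)/(y + 2*I)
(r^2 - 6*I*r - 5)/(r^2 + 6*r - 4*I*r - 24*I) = (r^2 - 6*I*r - 5)/(r^2 + r*(6 - 4*I) - 24*I)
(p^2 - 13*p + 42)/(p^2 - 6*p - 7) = (p - 6)/(p + 1)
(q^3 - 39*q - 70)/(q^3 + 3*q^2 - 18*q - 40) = (q - 7)/(q - 4)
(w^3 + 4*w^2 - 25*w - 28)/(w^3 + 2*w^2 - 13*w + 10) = (w^3 + 4*w^2 - 25*w - 28)/(w^3 + 2*w^2 - 13*w + 10)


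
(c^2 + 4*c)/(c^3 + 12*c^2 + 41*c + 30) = c*(c + 4)/(c^3 + 12*c^2 + 41*c + 30)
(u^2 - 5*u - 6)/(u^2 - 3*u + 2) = (u^2 - 5*u - 6)/(u^2 - 3*u + 2)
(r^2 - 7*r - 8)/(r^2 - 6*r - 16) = (r + 1)/(r + 2)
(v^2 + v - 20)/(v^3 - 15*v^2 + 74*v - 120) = (v + 5)/(v^2 - 11*v + 30)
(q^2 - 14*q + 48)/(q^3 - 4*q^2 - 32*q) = (q - 6)/(q*(q + 4))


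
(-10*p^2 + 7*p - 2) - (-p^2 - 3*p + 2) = -9*p^2 + 10*p - 4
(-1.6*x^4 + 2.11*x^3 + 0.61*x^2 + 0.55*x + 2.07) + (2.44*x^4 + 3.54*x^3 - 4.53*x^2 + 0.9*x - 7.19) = 0.84*x^4 + 5.65*x^3 - 3.92*x^2 + 1.45*x - 5.12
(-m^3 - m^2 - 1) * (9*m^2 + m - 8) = -9*m^5 - 10*m^4 + 7*m^3 - m^2 - m + 8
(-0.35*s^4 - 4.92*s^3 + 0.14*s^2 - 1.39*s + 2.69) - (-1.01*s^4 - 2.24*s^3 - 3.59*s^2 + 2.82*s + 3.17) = 0.66*s^4 - 2.68*s^3 + 3.73*s^2 - 4.21*s - 0.48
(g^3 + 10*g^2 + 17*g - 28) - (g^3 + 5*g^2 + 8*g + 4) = 5*g^2 + 9*g - 32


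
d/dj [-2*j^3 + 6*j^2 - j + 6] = -6*j^2 + 12*j - 1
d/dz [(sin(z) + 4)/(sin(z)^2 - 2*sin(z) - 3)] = (-8*sin(z) + cos(z)^2 + 4)*cos(z)/((sin(z) - 3)^2*(sin(z) + 1)^2)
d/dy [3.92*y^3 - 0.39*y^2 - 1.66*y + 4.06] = 11.76*y^2 - 0.78*y - 1.66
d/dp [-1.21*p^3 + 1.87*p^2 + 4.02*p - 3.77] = -3.63*p^2 + 3.74*p + 4.02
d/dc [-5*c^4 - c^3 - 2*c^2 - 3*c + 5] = -20*c^3 - 3*c^2 - 4*c - 3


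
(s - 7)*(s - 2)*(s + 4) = s^3 - 5*s^2 - 22*s + 56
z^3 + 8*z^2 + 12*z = z*(z + 2)*(z + 6)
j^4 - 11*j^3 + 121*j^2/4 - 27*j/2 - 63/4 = (j - 7)*(j - 3)*(j - 3/2)*(j + 1/2)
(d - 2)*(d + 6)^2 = d^3 + 10*d^2 + 12*d - 72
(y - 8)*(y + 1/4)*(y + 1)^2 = y^4 - 23*y^3/4 - 33*y^2/2 - 47*y/4 - 2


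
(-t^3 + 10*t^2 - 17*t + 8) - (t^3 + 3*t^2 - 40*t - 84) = -2*t^3 + 7*t^2 + 23*t + 92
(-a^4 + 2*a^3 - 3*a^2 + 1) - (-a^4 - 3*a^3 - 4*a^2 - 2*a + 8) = 5*a^3 + a^2 + 2*a - 7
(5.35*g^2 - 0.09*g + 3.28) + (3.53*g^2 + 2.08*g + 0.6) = 8.88*g^2 + 1.99*g + 3.88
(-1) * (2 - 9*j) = 9*j - 2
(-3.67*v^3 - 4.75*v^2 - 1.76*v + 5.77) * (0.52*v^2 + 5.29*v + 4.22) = -1.9084*v^5 - 21.8843*v^4 - 41.5301*v^3 - 26.355*v^2 + 23.0961*v + 24.3494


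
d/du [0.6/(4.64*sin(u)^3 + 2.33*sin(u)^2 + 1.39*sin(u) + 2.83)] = (-2.796*sin(u) + 4.176*cos(2*u) - 5.01)*cos(u)/(4.64*sin(u)^3 + 2.33*sin(u)^2 + 1.39*sin(u) + 2.83)^2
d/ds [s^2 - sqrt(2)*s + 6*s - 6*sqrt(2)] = 2*s - sqrt(2) + 6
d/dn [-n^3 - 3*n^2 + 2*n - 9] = -3*n^2 - 6*n + 2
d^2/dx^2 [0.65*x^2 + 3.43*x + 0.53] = 1.30000000000000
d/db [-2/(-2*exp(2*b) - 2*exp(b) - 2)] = (-2*exp(b) - 1)*exp(b)/(exp(2*b) + exp(b) + 1)^2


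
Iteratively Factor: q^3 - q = (q)*(q^2 - 1) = q*(q - 1)*(q + 1)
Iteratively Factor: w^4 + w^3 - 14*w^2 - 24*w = (w - 4)*(w^3 + 5*w^2 + 6*w) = (w - 4)*(w + 3)*(w^2 + 2*w) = (w - 4)*(w + 2)*(w + 3)*(w)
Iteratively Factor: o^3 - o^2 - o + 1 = (o + 1)*(o^2 - 2*o + 1) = (o - 1)*(o + 1)*(o - 1)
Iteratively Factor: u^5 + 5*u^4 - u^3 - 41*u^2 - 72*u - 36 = (u - 3)*(u^4 + 8*u^3 + 23*u^2 + 28*u + 12) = (u - 3)*(u + 1)*(u^3 + 7*u^2 + 16*u + 12) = (u - 3)*(u + 1)*(u + 2)*(u^2 + 5*u + 6) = (u - 3)*(u + 1)*(u + 2)^2*(u + 3)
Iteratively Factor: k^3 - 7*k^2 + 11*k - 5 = (k - 1)*(k^2 - 6*k + 5) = (k - 5)*(k - 1)*(k - 1)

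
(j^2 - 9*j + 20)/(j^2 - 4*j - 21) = (-j^2 + 9*j - 20)/(-j^2 + 4*j + 21)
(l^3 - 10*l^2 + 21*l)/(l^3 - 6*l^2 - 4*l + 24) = l*(l^2 - 10*l + 21)/(l^3 - 6*l^2 - 4*l + 24)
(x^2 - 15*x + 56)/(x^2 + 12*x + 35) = (x^2 - 15*x + 56)/(x^2 + 12*x + 35)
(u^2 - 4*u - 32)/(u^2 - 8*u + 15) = (u^2 - 4*u - 32)/(u^2 - 8*u + 15)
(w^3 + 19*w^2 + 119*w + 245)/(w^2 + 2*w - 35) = (w^2 + 12*w + 35)/(w - 5)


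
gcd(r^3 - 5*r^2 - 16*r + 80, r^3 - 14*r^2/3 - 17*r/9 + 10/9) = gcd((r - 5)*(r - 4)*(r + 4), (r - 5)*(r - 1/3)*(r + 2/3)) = r - 5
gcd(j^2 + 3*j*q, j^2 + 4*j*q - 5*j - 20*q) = 1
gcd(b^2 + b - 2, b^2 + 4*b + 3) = 1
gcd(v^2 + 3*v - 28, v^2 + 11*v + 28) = v + 7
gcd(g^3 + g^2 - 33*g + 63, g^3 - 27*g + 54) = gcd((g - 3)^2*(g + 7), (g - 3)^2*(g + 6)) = g^2 - 6*g + 9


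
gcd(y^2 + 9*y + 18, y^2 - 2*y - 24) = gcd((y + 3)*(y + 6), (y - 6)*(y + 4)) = 1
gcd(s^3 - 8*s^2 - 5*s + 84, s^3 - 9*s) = s + 3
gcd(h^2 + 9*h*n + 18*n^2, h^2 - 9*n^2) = h + 3*n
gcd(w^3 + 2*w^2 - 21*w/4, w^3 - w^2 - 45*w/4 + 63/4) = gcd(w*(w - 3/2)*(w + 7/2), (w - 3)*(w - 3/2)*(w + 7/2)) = w^2 + 2*w - 21/4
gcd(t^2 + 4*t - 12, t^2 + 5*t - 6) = t + 6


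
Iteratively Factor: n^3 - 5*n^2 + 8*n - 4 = (n - 2)*(n^2 - 3*n + 2) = (n - 2)*(n - 1)*(n - 2)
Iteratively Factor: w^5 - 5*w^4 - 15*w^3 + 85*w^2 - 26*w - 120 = (w + 1)*(w^4 - 6*w^3 - 9*w^2 + 94*w - 120) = (w + 1)*(w + 4)*(w^3 - 10*w^2 + 31*w - 30) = (w - 2)*(w + 1)*(w + 4)*(w^2 - 8*w + 15) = (w - 3)*(w - 2)*(w + 1)*(w + 4)*(w - 5)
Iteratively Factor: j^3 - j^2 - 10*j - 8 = (j + 1)*(j^2 - 2*j - 8) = (j - 4)*(j + 1)*(j + 2)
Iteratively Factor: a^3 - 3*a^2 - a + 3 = (a - 3)*(a^2 - 1) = (a - 3)*(a + 1)*(a - 1)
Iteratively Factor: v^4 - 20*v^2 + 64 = (v - 2)*(v^3 + 2*v^2 - 16*v - 32) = (v - 4)*(v - 2)*(v^2 + 6*v + 8) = (v - 4)*(v - 2)*(v + 2)*(v + 4)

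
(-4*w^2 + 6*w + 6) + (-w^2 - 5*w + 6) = -5*w^2 + w + 12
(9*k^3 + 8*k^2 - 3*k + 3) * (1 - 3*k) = -27*k^4 - 15*k^3 + 17*k^2 - 12*k + 3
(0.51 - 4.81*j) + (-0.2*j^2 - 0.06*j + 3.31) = -0.2*j^2 - 4.87*j + 3.82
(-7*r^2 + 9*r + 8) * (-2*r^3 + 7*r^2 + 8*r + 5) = 14*r^5 - 67*r^4 - 9*r^3 + 93*r^2 + 109*r + 40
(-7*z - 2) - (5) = -7*z - 7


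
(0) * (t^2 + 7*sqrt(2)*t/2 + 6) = 0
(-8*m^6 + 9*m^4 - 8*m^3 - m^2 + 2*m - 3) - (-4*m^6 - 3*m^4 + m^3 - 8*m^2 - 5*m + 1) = -4*m^6 + 12*m^4 - 9*m^3 + 7*m^2 + 7*m - 4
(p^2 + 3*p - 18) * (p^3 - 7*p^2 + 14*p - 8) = p^5 - 4*p^4 - 25*p^3 + 160*p^2 - 276*p + 144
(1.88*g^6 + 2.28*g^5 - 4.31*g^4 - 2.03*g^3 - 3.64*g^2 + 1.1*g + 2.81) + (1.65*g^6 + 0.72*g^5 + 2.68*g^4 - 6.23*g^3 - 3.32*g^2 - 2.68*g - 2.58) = 3.53*g^6 + 3.0*g^5 - 1.63*g^4 - 8.26*g^3 - 6.96*g^2 - 1.58*g + 0.23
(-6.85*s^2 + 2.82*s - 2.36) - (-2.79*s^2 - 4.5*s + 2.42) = -4.06*s^2 + 7.32*s - 4.78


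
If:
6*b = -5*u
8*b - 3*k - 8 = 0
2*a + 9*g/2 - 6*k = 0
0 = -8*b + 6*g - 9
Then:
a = -25*u/6 - 91/8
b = -5*u/6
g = 3/2 - 10*u/9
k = -20*u/9 - 8/3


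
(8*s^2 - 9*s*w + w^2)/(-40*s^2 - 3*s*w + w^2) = (-s + w)/(5*s + w)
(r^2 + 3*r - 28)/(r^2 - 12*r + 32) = (r + 7)/(r - 8)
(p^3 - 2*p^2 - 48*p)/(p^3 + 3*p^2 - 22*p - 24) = p*(p - 8)/(p^2 - 3*p - 4)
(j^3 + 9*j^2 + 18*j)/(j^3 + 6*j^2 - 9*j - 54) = j/(j - 3)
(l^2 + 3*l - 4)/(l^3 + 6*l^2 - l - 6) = (l + 4)/(l^2 + 7*l + 6)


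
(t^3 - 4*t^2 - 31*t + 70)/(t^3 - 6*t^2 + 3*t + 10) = (t^2 - 2*t - 35)/(t^2 - 4*t - 5)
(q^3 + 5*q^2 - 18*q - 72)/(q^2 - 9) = (q^2 + 2*q - 24)/(q - 3)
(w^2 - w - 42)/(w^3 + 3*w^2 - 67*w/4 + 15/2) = 4*(w - 7)/(4*w^2 - 12*w + 5)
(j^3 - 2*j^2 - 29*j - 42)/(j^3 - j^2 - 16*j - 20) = (j^2 - 4*j - 21)/(j^2 - 3*j - 10)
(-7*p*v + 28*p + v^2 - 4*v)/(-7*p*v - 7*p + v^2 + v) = (v - 4)/(v + 1)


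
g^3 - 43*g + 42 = (g - 6)*(g - 1)*(g + 7)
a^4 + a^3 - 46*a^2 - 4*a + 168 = (a - 6)*(a - 2)*(a + 2)*(a + 7)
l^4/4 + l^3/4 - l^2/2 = l^2*(l/4 + 1/2)*(l - 1)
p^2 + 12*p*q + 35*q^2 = (p + 5*q)*(p + 7*q)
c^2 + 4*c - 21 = (c - 3)*(c + 7)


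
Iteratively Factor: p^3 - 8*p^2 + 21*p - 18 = (p - 2)*(p^2 - 6*p + 9) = (p - 3)*(p - 2)*(p - 3)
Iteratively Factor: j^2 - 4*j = (j - 4)*(j)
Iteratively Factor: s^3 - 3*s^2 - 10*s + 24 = (s - 2)*(s^2 - s - 12) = (s - 2)*(s + 3)*(s - 4)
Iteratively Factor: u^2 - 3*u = (u - 3)*(u)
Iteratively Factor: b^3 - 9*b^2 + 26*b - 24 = (b - 3)*(b^2 - 6*b + 8) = (b - 3)*(b - 2)*(b - 4)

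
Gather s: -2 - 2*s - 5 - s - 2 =-3*s - 9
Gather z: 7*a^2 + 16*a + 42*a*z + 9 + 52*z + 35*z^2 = 7*a^2 + 16*a + 35*z^2 + z*(42*a + 52) + 9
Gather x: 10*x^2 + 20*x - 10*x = 10*x^2 + 10*x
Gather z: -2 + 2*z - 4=2*z - 6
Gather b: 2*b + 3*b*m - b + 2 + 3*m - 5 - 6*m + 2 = b*(3*m + 1) - 3*m - 1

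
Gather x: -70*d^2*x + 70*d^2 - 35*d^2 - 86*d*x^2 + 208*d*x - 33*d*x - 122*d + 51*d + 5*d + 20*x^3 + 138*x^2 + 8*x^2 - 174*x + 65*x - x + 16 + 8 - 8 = 35*d^2 - 66*d + 20*x^3 + x^2*(146 - 86*d) + x*(-70*d^2 + 175*d - 110) + 16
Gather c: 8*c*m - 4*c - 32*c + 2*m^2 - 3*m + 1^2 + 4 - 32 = c*(8*m - 36) + 2*m^2 - 3*m - 27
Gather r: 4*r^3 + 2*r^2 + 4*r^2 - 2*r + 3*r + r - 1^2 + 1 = 4*r^3 + 6*r^2 + 2*r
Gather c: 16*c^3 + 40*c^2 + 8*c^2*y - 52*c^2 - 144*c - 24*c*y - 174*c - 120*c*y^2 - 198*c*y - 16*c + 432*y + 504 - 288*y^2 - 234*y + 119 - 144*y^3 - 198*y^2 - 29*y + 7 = 16*c^3 + c^2*(8*y - 12) + c*(-120*y^2 - 222*y - 334) - 144*y^3 - 486*y^2 + 169*y + 630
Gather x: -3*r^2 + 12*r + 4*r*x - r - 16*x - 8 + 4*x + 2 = -3*r^2 + 11*r + x*(4*r - 12) - 6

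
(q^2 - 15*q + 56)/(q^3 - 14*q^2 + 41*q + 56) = 1/(q + 1)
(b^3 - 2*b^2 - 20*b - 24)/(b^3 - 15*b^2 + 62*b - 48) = (b^2 + 4*b + 4)/(b^2 - 9*b + 8)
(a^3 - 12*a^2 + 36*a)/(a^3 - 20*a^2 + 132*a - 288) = a/(a - 8)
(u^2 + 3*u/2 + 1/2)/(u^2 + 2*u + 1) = (u + 1/2)/(u + 1)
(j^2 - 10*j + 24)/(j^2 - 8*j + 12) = (j - 4)/(j - 2)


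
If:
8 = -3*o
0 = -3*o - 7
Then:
No Solution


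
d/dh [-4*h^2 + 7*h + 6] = 7 - 8*h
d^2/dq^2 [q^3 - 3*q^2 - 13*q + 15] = 6*q - 6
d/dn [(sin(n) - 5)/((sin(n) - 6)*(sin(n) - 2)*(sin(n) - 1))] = 2*(-sin(n)^3 + 12*sin(n)^2 - 45*sin(n) + 44)*cos(n)/((sin(n) - 6)^2*(sin(n) - 2)^2*(sin(n) - 1)^2)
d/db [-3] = 0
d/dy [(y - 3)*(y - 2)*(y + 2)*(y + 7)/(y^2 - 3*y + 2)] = (2*y^3 + 3*y^2 - 12*y + 55)/(y^2 - 2*y + 1)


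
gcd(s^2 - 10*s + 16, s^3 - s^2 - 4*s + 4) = s - 2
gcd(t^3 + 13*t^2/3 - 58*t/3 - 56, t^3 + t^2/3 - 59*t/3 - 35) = t + 7/3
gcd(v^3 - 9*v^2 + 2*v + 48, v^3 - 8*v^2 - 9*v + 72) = v^2 - 11*v + 24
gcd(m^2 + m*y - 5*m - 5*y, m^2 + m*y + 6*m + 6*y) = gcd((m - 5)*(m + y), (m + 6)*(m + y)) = m + y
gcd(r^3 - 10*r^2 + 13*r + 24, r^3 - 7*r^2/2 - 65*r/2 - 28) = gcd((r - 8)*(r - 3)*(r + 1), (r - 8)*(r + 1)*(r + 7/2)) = r^2 - 7*r - 8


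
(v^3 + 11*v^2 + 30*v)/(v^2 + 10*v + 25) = v*(v + 6)/(v + 5)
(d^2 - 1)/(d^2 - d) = (d + 1)/d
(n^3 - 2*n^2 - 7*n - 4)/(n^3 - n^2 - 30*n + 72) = (n^2 + 2*n + 1)/(n^2 + 3*n - 18)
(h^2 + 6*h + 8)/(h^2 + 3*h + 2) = (h + 4)/(h + 1)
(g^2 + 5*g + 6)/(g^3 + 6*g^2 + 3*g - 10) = (g + 3)/(g^2 + 4*g - 5)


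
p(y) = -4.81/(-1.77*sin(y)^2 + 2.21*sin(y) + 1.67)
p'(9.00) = -0.63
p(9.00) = -2.11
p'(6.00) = 17.67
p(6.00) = -5.26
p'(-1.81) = -1.40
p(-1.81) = 2.24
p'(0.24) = 1.46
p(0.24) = -2.30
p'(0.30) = 1.14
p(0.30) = -2.22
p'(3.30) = -8.06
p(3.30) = -3.77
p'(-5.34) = -0.35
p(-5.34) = -2.09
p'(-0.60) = 826.61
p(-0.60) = 33.83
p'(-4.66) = 0.07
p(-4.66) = -2.28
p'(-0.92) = 10.03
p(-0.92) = 3.98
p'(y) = -4.81*(3.54*sin(y)*cos(y) - 2.21*cos(y))/(-1.77*sin(y)^2 + 2.21*sin(y) + 1.67)^2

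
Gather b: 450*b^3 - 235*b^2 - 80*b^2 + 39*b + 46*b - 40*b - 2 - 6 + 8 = 450*b^3 - 315*b^2 + 45*b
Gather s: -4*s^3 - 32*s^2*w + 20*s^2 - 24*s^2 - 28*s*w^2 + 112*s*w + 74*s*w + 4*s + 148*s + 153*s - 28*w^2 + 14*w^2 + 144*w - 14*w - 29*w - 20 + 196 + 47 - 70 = -4*s^3 + s^2*(-32*w - 4) + s*(-28*w^2 + 186*w + 305) - 14*w^2 + 101*w + 153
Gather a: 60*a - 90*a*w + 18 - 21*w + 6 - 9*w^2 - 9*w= a*(60 - 90*w) - 9*w^2 - 30*w + 24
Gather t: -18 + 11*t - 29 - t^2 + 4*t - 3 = -t^2 + 15*t - 50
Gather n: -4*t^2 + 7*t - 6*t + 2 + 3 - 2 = -4*t^2 + t + 3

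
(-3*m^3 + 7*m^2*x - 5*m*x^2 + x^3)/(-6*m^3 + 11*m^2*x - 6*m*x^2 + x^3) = (-m + x)/(-2*m + x)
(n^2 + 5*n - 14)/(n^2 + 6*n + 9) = (n^2 + 5*n - 14)/(n^2 + 6*n + 9)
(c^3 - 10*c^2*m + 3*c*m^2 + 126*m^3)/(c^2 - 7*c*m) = c - 3*m - 18*m^2/c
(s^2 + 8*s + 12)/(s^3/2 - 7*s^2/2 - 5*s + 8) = 2*(s + 6)/(s^2 - 9*s + 8)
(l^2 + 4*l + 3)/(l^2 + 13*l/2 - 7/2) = 2*(l^2 + 4*l + 3)/(2*l^2 + 13*l - 7)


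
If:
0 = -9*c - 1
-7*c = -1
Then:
No Solution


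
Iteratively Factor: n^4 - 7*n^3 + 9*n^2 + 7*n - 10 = (n - 1)*(n^3 - 6*n^2 + 3*n + 10) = (n - 2)*(n - 1)*(n^2 - 4*n - 5) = (n - 2)*(n - 1)*(n + 1)*(n - 5)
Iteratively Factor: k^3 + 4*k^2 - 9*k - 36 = (k + 3)*(k^2 + k - 12) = (k - 3)*(k + 3)*(k + 4)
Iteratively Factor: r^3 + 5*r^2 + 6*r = (r + 3)*(r^2 + 2*r) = r*(r + 3)*(r + 2)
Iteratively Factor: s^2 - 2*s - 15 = (s - 5)*(s + 3)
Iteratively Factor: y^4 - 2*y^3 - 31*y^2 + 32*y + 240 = (y + 3)*(y^3 - 5*y^2 - 16*y + 80) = (y - 5)*(y + 3)*(y^2 - 16) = (y - 5)*(y - 4)*(y + 3)*(y + 4)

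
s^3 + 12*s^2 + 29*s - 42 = (s - 1)*(s + 6)*(s + 7)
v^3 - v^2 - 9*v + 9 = (v - 3)*(v - 1)*(v + 3)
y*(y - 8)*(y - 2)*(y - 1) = y^4 - 11*y^3 + 26*y^2 - 16*y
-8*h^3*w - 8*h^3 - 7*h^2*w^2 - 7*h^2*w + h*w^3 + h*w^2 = (-8*h + w)*(h + w)*(h*w + h)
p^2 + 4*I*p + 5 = (p - I)*(p + 5*I)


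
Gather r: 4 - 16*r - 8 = -16*r - 4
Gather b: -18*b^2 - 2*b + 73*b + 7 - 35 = -18*b^2 + 71*b - 28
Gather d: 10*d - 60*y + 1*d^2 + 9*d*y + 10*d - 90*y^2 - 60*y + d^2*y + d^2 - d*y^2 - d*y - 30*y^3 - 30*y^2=d^2*(y + 2) + d*(-y^2 + 8*y + 20) - 30*y^3 - 120*y^2 - 120*y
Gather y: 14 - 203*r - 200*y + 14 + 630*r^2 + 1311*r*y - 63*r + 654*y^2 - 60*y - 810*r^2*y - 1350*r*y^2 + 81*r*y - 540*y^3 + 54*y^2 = 630*r^2 - 266*r - 540*y^3 + y^2*(708 - 1350*r) + y*(-810*r^2 + 1392*r - 260) + 28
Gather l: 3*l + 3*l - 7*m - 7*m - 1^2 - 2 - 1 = 6*l - 14*m - 4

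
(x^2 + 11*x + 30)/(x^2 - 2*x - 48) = (x + 5)/(x - 8)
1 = 1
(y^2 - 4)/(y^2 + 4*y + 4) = (y - 2)/(y + 2)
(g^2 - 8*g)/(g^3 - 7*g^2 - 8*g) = 1/(g + 1)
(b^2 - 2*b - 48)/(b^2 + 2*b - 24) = (b - 8)/(b - 4)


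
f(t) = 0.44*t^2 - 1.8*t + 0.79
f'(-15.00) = -15.00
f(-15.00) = 126.79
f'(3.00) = 0.84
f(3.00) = -0.65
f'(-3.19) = -4.61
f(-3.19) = 11.01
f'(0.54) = -1.32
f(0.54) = -0.05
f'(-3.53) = -4.91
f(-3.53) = 12.63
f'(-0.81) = -2.51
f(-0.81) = 2.54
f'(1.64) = -0.36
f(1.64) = -0.98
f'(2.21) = 0.14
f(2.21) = -1.04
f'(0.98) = -0.94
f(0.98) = -0.55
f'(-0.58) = -2.31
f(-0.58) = 1.98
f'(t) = 0.88*t - 1.8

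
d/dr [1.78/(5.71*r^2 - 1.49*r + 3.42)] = (2.6522 - 20.3276*r)/(5.71*r^2 - 1.49*r + 3.42)^2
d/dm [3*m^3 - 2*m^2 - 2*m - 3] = 9*m^2 - 4*m - 2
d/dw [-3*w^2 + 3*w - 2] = 3 - 6*w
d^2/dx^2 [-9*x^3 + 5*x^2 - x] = 10 - 54*x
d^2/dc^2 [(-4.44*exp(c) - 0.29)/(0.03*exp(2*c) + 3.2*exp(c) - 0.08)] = (-0.003996*exp(4*c) + 0.425196000000001*exp(3*c) - 0.14745600000002*exp(2*c) - 4.109024*exp(c) - 0.102656)*exp(c)/(2.7e-5*exp(6*c) + 0.00864*exp(5*c) + 0.921384*exp(4*c) + 32.72192*exp(3*c) - 2.457024*exp(2*c) + 0.06144*exp(c) - 0.000512)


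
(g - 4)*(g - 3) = g^2 - 7*g + 12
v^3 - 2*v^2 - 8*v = v*(v - 4)*(v + 2)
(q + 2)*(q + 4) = q^2 + 6*q + 8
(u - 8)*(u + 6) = u^2 - 2*u - 48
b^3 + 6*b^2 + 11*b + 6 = (b + 1)*(b + 2)*(b + 3)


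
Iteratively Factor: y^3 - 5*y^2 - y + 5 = (y - 5)*(y^2 - 1) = (y - 5)*(y - 1)*(y + 1)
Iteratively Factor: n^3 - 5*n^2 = (n)*(n^2 - 5*n) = n*(n - 5)*(n)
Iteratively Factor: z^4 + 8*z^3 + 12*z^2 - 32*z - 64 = (z + 2)*(z^3 + 6*z^2 - 32) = (z - 2)*(z + 2)*(z^2 + 8*z + 16) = (z - 2)*(z + 2)*(z + 4)*(z + 4)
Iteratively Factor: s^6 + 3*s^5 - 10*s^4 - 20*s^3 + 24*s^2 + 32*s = (s - 2)*(s^5 + 5*s^4 - 20*s^2 - 16*s) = (s - 2)*(s + 2)*(s^4 + 3*s^3 - 6*s^2 - 8*s) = (s - 2)*(s + 2)*(s + 4)*(s^3 - s^2 - 2*s) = s*(s - 2)*(s + 2)*(s + 4)*(s^2 - s - 2) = s*(s - 2)*(s + 1)*(s + 2)*(s + 4)*(s - 2)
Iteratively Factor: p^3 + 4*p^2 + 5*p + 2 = (p + 2)*(p^2 + 2*p + 1) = (p + 1)*(p + 2)*(p + 1)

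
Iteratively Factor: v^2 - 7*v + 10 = (v - 2)*(v - 5)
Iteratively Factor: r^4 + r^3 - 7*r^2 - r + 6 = (r + 1)*(r^3 - 7*r + 6) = (r - 2)*(r + 1)*(r^2 + 2*r - 3) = (r - 2)*(r + 1)*(r + 3)*(r - 1)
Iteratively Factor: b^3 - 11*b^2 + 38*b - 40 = (b - 4)*(b^2 - 7*b + 10) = (b - 4)*(b - 2)*(b - 5)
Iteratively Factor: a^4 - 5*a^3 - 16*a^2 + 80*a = (a)*(a^3 - 5*a^2 - 16*a + 80) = a*(a - 5)*(a^2 - 16) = a*(a - 5)*(a + 4)*(a - 4)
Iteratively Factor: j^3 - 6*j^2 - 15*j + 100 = (j + 4)*(j^2 - 10*j + 25) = (j - 5)*(j + 4)*(j - 5)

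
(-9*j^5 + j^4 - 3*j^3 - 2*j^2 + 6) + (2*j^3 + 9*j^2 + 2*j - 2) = -9*j^5 + j^4 - j^3 + 7*j^2 + 2*j + 4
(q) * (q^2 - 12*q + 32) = q^3 - 12*q^2 + 32*q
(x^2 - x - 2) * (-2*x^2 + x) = -2*x^4 + 3*x^3 + 3*x^2 - 2*x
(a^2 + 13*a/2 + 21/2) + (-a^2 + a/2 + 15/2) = 7*a + 18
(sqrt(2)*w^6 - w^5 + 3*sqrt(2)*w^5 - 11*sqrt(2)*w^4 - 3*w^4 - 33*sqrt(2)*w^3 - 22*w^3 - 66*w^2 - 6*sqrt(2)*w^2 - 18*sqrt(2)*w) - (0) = sqrt(2)*w^6 - w^5 + 3*sqrt(2)*w^5 - 11*sqrt(2)*w^4 - 3*w^4 - 33*sqrt(2)*w^3 - 22*w^3 - 66*w^2 - 6*sqrt(2)*w^2 - 18*sqrt(2)*w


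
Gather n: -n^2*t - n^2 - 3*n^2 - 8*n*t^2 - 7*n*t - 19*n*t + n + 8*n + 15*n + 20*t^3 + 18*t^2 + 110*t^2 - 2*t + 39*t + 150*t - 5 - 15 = n^2*(-t - 4) + n*(-8*t^2 - 26*t + 24) + 20*t^3 + 128*t^2 + 187*t - 20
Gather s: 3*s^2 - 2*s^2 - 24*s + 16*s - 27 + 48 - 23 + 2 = s^2 - 8*s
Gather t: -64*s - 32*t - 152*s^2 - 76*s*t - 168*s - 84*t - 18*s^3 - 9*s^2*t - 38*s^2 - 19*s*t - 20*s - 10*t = -18*s^3 - 190*s^2 - 252*s + t*(-9*s^2 - 95*s - 126)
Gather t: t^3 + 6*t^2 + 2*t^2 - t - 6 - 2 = t^3 + 8*t^2 - t - 8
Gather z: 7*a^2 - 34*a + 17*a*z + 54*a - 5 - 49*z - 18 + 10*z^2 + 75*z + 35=7*a^2 + 20*a + 10*z^2 + z*(17*a + 26) + 12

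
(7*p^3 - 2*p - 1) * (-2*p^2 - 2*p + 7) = -14*p^5 - 14*p^4 + 53*p^3 + 6*p^2 - 12*p - 7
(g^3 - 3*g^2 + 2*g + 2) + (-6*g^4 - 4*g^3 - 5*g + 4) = -6*g^4 - 3*g^3 - 3*g^2 - 3*g + 6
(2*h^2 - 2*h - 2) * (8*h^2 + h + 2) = 16*h^4 - 14*h^3 - 14*h^2 - 6*h - 4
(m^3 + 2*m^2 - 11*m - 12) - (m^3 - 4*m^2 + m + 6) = 6*m^2 - 12*m - 18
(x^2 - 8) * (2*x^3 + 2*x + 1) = 2*x^5 - 14*x^3 + x^2 - 16*x - 8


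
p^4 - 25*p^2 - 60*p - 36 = (p - 6)*(p + 1)*(p + 2)*(p + 3)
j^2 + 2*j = j*(j + 2)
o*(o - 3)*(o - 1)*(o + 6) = o^4 + 2*o^3 - 21*o^2 + 18*o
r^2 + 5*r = r*(r + 5)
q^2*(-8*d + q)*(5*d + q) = -40*d^2*q^2 - 3*d*q^3 + q^4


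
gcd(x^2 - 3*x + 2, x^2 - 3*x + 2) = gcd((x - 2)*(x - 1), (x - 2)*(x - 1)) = x^2 - 3*x + 2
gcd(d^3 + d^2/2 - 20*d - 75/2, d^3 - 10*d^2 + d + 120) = d^2 - 2*d - 15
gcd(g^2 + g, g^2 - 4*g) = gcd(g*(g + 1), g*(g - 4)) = g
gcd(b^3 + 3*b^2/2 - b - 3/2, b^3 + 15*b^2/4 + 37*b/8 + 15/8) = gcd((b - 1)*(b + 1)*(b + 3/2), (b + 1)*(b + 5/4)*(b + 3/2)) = b^2 + 5*b/2 + 3/2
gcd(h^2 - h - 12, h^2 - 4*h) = h - 4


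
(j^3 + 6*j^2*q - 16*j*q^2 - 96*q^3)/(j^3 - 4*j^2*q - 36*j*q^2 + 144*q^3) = (-j - 4*q)/(-j + 6*q)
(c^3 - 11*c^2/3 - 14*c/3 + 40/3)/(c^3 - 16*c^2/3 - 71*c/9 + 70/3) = 3*(c^2 - 2*c - 8)/(3*c^2 - 11*c - 42)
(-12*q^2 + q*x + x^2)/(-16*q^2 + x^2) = (-3*q + x)/(-4*q + x)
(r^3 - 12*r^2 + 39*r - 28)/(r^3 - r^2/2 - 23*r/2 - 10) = 2*(r^2 - 8*r + 7)/(2*r^2 + 7*r + 5)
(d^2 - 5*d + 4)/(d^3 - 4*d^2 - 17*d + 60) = (d^2 - 5*d + 4)/(d^3 - 4*d^2 - 17*d + 60)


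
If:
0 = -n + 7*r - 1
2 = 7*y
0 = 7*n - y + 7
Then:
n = -47/49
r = 2/343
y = 2/7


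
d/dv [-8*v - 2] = -8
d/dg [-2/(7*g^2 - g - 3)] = 2*(14*g - 1)/(-7*g^2 + g + 3)^2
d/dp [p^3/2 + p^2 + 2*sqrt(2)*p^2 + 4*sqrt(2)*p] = 3*p^2/2 + 2*p + 4*sqrt(2)*p + 4*sqrt(2)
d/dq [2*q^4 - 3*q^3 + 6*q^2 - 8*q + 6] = 8*q^3 - 9*q^2 + 12*q - 8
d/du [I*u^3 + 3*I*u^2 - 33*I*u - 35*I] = 3*I*(u^2 + 2*u - 11)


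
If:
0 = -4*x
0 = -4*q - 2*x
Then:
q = 0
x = 0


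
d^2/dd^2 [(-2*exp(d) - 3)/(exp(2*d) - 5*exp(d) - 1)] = (-2*exp(4*d) - 22*exp(3*d) + 33*exp(2*d) - 77*exp(d) + 13)*exp(d)/(exp(6*d) - 15*exp(5*d) + 72*exp(4*d) - 95*exp(3*d) - 72*exp(2*d) - 15*exp(d) - 1)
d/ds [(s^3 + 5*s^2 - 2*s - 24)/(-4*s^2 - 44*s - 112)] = (-s^2 - 14*s - 13)/(4*(s^2 + 14*s + 49))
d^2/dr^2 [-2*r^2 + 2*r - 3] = -4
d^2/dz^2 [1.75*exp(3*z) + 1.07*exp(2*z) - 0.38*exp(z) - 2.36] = (15.75*exp(2*z) + 4.28*exp(z) - 0.38)*exp(z)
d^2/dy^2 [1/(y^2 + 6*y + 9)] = 6/(y^4 + 12*y^3 + 54*y^2 + 108*y + 81)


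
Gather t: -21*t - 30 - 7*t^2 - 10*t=-7*t^2 - 31*t - 30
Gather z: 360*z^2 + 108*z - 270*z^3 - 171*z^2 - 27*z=-270*z^3 + 189*z^2 + 81*z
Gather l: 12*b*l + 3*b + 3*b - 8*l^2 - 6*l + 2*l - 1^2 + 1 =6*b - 8*l^2 + l*(12*b - 4)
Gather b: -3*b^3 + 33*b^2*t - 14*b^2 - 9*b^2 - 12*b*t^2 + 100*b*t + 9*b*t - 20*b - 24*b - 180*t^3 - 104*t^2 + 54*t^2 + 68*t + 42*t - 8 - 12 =-3*b^3 + b^2*(33*t - 23) + b*(-12*t^2 + 109*t - 44) - 180*t^3 - 50*t^2 + 110*t - 20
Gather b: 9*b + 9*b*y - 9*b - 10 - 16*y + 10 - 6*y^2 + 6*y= 9*b*y - 6*y^2 - 10*y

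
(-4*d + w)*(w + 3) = -4*d*w - 12*d + w^2 + 3*w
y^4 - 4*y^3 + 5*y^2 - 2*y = y*(y - 2)*(y - 1)^2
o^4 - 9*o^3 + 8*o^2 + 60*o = o*(o - 6)*(o - 5)*(o + 2)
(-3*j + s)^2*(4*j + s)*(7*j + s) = 252*j^4 - 69*j^3*s - 29*j^2*s^2 + 5*j*s^3 + s^4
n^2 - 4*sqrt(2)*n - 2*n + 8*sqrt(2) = (n - 2)*(n - 4*sqrt(2))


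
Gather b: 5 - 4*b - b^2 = -b^2 - 4*b + 5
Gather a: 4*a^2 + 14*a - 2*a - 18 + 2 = 4*a^2 + 12*a - 16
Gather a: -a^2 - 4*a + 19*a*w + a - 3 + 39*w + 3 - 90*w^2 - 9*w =-a^2 + a*(19*w - 3) - 90*w^2 + 30*w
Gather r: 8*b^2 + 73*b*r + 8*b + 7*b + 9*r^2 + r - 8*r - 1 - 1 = 8*b^2 + 15*b + 9*r^2 + r*(73*b - 7) - 2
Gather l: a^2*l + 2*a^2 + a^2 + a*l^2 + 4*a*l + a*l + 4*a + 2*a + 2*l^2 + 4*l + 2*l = 3*a^2 + 6*a + l^2*(a + 2) + l*(a^2 + 5*a + 6)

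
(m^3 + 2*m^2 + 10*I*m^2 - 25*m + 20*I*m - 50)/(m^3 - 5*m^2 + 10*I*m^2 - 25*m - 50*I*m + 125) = (m + 2)/(m - 5)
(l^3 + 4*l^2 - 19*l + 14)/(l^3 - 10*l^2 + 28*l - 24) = (l^2 + 6*l - 7)/(l^2 - 8*l + 12)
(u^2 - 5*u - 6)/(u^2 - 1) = (u - 6)/(u - 1)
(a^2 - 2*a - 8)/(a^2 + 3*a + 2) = (a - 4)/(a + 1)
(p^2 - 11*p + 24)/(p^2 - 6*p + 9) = (p - 8)/(p - 3)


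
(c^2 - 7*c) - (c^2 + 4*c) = -11*c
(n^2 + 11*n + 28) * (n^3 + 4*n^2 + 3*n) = n^5 + 15*n^4 + 75*n^3 + 145*n^2 + 84*n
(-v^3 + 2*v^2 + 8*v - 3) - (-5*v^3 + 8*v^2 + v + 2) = 4*v^3 - 6*v^2 + 7*v - 5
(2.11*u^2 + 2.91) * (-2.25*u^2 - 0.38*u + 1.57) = -4.7475*u^4 - 0.8018*u^3 - 3.2348*u^2 - 1.1058*u + 4.5687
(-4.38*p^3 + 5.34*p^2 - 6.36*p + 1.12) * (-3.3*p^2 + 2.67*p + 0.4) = 14.454*p^5 - 29.3166*p^4 + 33.4938*p^3 - 18.5412*p^2 + 0.4464*p + 0.448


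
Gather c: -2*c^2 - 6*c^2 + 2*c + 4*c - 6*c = -8*c^2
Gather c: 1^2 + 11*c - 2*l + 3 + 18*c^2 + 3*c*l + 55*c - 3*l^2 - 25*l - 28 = 18*c^2 + c*(3*l + 66) - 3*l^2 - 27*l - 24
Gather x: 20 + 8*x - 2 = 8*x + 18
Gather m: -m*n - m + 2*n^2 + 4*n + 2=m*(-n - 1) + 2*n^2 + 4*n + 2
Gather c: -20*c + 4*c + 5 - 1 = 4 - 16*c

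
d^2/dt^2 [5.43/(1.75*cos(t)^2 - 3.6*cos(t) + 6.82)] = (-66.5175*(1 - cos(t)^2)^2 + 102.627*cos(t)^3 + 155.59665*cos(t)^2 - 338.57136*cos(t) + 77.6489999999999)/(1.75*cos(t)^2 - 3.6*cos(t) + 6.82)^3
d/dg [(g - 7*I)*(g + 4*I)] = 2*g - 3*I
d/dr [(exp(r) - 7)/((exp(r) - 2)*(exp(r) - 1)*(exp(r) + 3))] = (-2*exp(3*r) + 21*exp(2*r) - 43)*exp(r)/(exp(6*r) - 14*exp(4*r) + 12*exp(3*r) + 49*exp(2*r) - 84*exp(r) + 36)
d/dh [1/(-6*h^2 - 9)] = 4*h/(3*(2*h^2 + 3)^2)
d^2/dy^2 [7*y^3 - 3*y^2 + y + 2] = 42*y - 6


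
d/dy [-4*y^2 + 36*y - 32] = 36 - 8*y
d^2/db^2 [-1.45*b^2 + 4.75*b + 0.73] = -2.90000000000000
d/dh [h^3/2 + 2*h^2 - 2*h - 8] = 3*h^2/2 + 4*h - 2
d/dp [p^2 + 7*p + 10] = 2*p + 7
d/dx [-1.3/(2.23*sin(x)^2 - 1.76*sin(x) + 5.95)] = (5.798*sin(x) - 2.288)*cos(x)/(2.23*sin(x)^2 - 1.76*sin(x) + 5.95)^2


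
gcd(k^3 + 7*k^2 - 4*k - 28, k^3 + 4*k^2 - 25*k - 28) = k + 7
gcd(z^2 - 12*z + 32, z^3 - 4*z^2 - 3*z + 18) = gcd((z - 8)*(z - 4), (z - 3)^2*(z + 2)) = 1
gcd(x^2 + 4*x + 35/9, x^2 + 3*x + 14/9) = x + 7/3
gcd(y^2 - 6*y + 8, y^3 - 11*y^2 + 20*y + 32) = y - 4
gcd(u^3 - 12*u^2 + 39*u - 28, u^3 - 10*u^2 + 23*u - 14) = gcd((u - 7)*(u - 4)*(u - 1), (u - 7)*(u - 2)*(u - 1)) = u^2 - 8*u + 7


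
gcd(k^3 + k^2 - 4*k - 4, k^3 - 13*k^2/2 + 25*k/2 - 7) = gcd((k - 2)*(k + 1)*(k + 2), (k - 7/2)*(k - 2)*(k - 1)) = k - 2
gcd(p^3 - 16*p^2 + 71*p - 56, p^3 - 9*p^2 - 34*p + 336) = p^2 - 15*p + 56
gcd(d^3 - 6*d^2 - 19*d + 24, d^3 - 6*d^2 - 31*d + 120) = d - 8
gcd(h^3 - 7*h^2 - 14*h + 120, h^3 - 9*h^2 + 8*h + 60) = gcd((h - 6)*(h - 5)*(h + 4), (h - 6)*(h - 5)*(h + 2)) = h^2 - 11*h + 30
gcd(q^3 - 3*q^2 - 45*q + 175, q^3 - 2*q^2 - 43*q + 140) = q^2 + 2*q - 35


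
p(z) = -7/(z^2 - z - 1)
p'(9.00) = 0.02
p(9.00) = -0.10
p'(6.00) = 0.09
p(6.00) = -0.24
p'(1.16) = 13.93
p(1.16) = 8.60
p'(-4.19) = -0.15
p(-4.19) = -0.34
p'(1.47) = 142.14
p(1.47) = 22.65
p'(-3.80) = -0.20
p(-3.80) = -0.41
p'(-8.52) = -0.02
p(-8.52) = -0.09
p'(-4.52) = -0.12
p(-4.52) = -0.29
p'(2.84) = 1.83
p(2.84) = -1.66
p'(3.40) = 0.79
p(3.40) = -0.98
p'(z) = -7*(1 - 2*z)/(z^2 - z - 1)^2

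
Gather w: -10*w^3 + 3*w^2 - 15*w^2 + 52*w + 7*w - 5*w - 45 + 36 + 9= -10*w^3 - 12*w^2 + 54*w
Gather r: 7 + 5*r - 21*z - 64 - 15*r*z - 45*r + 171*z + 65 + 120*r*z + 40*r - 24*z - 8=105*r*z + 126*z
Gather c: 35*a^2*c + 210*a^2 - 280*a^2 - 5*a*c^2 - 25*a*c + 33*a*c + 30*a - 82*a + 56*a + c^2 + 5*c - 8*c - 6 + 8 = -70*a^2 + 4*a + c^2*(1 - 5*a) + c*(35*a^2 + 8*a - 3) + 2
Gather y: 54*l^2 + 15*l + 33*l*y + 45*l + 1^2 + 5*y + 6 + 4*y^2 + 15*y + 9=54*l^2 + 60*l + 4*y^2 + y*(33*l + 20) + 16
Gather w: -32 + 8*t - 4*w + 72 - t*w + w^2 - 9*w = 8*t + w^2 + w*(-t - 13) + 40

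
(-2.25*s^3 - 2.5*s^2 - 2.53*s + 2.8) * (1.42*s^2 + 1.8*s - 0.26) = -3.195*s^5 - 7.6*s^4 - 7.5076*s^3 + 0.0720000000000001*s^2 + 5.6978*s - 0.728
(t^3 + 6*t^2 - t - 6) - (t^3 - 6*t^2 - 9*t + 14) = 12*t^2 + 8*t - 20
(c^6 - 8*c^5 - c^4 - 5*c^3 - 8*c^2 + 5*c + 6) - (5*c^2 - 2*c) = c^6 - 8*c^5 - c^4 - 5*c^3 - 13*c^2 + 7*c + 6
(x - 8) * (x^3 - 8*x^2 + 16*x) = x^4 - 16*x^3 + 80*x^2 - 128*x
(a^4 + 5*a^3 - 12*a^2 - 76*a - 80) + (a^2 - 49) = a^4 + 5*a^3 - 11*a^2 - 76*a - 129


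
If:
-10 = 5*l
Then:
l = -2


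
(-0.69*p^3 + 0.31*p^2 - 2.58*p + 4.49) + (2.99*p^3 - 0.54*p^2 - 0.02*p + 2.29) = 2.3*p^3 - 0.23*p^2 - 2.6*p + 6.78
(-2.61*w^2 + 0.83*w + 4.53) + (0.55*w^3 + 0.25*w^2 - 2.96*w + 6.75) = 0.55*w^3 - 2.36*w^2 - 2.13*w + 11.28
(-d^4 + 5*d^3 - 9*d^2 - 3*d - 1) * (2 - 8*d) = 8*d^5 - 42*d^4 + 82*d^3 + 6*d^2 + 2*d - 2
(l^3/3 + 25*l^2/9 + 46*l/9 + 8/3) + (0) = l^3/3 + 25*l^2/9 + 46*l/9 + 8/3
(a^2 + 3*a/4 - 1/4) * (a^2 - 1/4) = a^4 + 3*a^3/4 - a^2/2 - 3*a/16 + 1/16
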